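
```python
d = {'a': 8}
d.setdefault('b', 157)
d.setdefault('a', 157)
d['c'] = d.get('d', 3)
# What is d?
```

After line 1: d = {'a': 8}
After line 2 (setdefault adds 'b'=157): d = {'a': 8, 'b': 157}
After line 3 (setdefault 'a' no-op, already exists): d = {'a': 8, 'b': 157}
After line 4 (get('d', 3) returns default since 'd' not in d): d = {'a': 8, 'b': 157, 'c': 3}

{'a': 8, 'b': 157, 'c': 3}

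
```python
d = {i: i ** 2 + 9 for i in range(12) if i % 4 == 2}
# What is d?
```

{2: 13, 6: 45, 10: 109}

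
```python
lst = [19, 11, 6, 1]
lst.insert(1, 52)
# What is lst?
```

[19, 52, 11, 6, 1]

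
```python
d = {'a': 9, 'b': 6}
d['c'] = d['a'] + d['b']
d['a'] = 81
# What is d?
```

After line 1: d = {'a': 9, 'b': 6}
After line 2 (d['c'] = 9 + 6): d = {'a': 9, 'b': 6, 'c': 15}
After line 3: d = {'a': 81, 'b': 6, 'c': 15}

{'a': 81, 'b': 6, 'c': 15}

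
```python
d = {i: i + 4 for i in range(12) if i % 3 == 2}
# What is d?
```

{2: 6, 5: 9, 8: 12, 11: 15}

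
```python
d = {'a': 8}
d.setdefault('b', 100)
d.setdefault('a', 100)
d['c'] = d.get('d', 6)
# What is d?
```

After line 1: d = {'a': 8}
After line 2 (setdefault adds 'b'=100): d = {'a': 8, 'b': 100}
After line 3 (setdefault 'a' no-op, already exists): d = {'a': 8, 'b': 100}
After line 4 (get('d', 6) returns default since 'd' not in d): d = {'a': 8, 'b': 100, 'c': 6}

{'a': 8, 'b': 100, 'c': 6}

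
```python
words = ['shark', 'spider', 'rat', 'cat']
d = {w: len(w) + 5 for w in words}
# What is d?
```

{'shark': 10, 'spider': 11, 'rat': 8, 'cat': 8}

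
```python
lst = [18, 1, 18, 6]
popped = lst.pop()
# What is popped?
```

6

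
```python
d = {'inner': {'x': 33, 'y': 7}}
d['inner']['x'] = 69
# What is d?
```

After line 1: d = {'inner': {'x': 33, 'y': 7}}
After line 2 (inner x overwritten): d = {'inner': {'x': 69, 'y': 7}}

{'inner': {'x': 69, 'y': 7}}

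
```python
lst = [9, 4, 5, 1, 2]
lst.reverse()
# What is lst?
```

[2, 1, 5, 4, 9]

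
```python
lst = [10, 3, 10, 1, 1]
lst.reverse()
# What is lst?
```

[1, 1, 10, 3, 10]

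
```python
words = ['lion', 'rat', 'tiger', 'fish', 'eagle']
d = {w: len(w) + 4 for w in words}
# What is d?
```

{'lion': 8, 'rat': 7, 'tiger': 9, 'fish': 8, 'eagle': 9}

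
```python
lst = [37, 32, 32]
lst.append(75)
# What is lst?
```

[37, 32, 32, 75]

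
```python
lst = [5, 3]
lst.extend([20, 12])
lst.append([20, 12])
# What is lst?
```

After line 1: lst = [5, 3]
After line 2 (extend unpacks [20, 12]): lst = [5, 3, 20, 12]
After line 3 (append adds [20, 12] as single element): lst = [5, 3, 20, 12, [20, 12]]

[5, 3, 20, 12, [20, 12]]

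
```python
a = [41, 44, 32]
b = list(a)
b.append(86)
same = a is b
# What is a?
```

After line 1: a = [41, 44, 32]
After line 2 (b = list(a) is a shallow copy, new object): a = [41, 44, 32], b = [41, 44, 32]
After line 3 (append only mutates b): a = [41, 44, 32], b = [41, 44, 32, 86]
After line 4 (same = a is b; different objects -> False): same = False

[41, 44, 32]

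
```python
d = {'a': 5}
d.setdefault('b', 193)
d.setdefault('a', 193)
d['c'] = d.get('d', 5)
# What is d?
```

After line 1: d = {'a': 5}
After line 2 (setdefault adds 'b'=193): d = {'a': 5, 'b': 193}
After line 3 (setdefault 'a' no-op, already exists): d = {'a': 5, 'b': 193}
After line 4 (get('d', 5) returns default since 'd' not in d): d = {'a': 5, 'b': 193, 'c': 5}

{'a': 5, 'b': 193, 'c': 5}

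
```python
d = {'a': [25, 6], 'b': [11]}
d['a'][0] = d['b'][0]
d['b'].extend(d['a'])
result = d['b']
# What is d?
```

After line 1: d = {'a': [25, 6], 'b': [11]}
After line 2 (a[0] = b[0] = 11): d = {'a': [11, 6], 'b': [11]}
After line 3 (b.extend(a) appends [11, 6]): d = {'a': [11, 6], 'b': [11, 11, 6]}
After line 4: result = d['b'] = [11, 11, 6]

{'a': [11, 6], 'b': [11, 11, 6]}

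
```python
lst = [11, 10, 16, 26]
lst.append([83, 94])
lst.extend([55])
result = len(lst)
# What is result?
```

After line 1: lst = [11, 10, 16, 26]
After line 2 (append adds [83, 94] as single element): lst = [11, 10, 16, 26, [83, 94]]
After line 3 (extend unpacks [55], adds 55): lst = [11, 10, 16, 26, [83, 94], 55]
After line 4: result = len(lst) = 6

6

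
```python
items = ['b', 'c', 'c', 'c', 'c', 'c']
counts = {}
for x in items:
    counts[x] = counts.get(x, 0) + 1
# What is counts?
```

Initial: counts = {}, items = ['b', 'c', 'c', 'c', 'c', 'c']
See 'b': counts = {'b': 1}
See 'c': counts = {'b': 1, 'c': 1}
See 'c': counts = {'b': 1, 'c': 2}
See 'c': counts = {'b': 1, 'c': 3}
See 'c': counts = {'b': 1, 'c': 4}
See 'c': counts = {'b': 1, 'c': 5}

{'b': 1, 'c': 5}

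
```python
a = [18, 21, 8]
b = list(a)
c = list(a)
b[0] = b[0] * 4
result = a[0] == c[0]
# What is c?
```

After line 1: a = [18, 21, 8]
After line 2 (b = list(a), copy): a = [18, 21, 8], b = [18, 21, 8]
After line 3 (c = list(a) is a copy, new object): c = [18, 21, 8]
After line 4 (b[0] = 18 * 4 = 72; only b mutates (copy)): a = [18, 21, 8], b = [72, 21, 8], c = [18, 21, 8]
After line 5 (a[0] = 18, c[0] = 18; result = True)

[18, 21, 8]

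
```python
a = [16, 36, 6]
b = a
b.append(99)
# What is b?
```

After line 1: a = [16, 36, 6]
After line 2 (b = a is an alias, same object): a = [16, 36, 6], b = [16, 36, 6]
After line 3 (b.append mutates the shared list): a = [16, 36, 6, 99], b = [16, 36, 6, 99]

[16, 36, 6, 99]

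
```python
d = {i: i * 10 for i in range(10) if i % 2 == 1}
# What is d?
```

{1: 10, 3: 30, 5: 50, 7: 70, 9: 90}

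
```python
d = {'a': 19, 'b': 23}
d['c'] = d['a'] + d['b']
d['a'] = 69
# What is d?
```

After line 1: d = {'a': 19, 'b': 23}
After line 2 (d['c'] = 19 + 23): d = {'a': 19, 'b': 23, 'c': 42}
After line 3: d = {'a': 69, 'b': 23, 'c': 42}

{'a': 69, 'b': 23, 'c': 42}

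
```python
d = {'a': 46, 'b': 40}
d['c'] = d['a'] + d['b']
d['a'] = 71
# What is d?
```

After line 1: d = {'a': 46, 'b': 40}
After line 2 (d['c'] = 46 + 40): d = {'a': 46, 'b': 40, 'c': 86}
After line 3: d = {'a': 71, 'b': 40, 'c': 86}

{'a': 71, 'b': 40, 'c': 86}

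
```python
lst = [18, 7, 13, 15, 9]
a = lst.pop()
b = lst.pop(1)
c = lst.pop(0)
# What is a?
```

After line 1: lst = [18, 7, 13, 15, 9]
After line 2 (pop() -> a = 9): lst = [18, 7, 13, 15]
After line 3 (pop(1) -> b = 7): lst = [18, 13, 15]
After line 4 (pop(0) -> c = 18): lst = [13, 15]

9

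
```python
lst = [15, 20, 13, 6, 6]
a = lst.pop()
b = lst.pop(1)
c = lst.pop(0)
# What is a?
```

After line 1: lst = [15, 20, 13, 6, 6]
After line 2 (pop() -> a = 6): lst = [15, 20, 13, 6]
After line 3 (pop(1) -> b = 20): lst = [15, 13, 6]
After line 4 (pop(0) -> c = 15): lst = [13, 6]

6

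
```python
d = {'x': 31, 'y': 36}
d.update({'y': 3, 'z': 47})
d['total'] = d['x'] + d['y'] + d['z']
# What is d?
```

After line 1: d = {'x': 31, 'y': 36}
After line 2 (y overwritten, z added): d = {'x': 31, 'y': 3, 'z': 47}
After line 3 (total = 31 + 3 + 47 = 81): d = {'x': 31, 'y': 3, 'z': 47, 'total': 81}

{'x': 31, 'y': 3, 'z': 47, 'total': 81}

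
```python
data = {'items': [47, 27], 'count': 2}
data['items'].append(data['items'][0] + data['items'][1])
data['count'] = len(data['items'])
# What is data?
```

After line 1: data = {'items': [47, 27], 'count': 2}
After line 2 (append 47 + 27 = 74): data = {'items': [47, 27, 74], 'count': 2}
After line 3 (count = len(items) = 3): data = {'items': [47, 27, 74], 'count': 3}

{'items': [47, 27, 74], 'count': 3}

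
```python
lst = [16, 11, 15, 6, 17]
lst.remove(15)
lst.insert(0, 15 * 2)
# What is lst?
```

After line 1: lst = [16, 11, 15, 6, 17]
After line 2 (remove first 15): lst = [16, 11, 6, 17]
After line 3 (insert 30 at index 0): lst = [30, 16, 11, 6, 17]

[30, 16, 11, 6, 17]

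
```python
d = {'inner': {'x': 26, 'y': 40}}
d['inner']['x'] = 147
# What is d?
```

After line 1: d = {'inner': {'x': 26, 'y': 40}}
After line 2 (inner x overwritten): d = {'inner': {'x': 147, 'y': 40}}

{'inner': {'x': 147, 'y': 40}}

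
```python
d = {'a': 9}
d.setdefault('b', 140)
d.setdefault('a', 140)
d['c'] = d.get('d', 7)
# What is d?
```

After line 1: d = {'a': 9}
After line 2 (setdefault adds 'b'=140): d = {'a': 9, 'b': 140}
After line 3 (setdefault 'a' no-op, already exists): d = {'a': 9, 'b': 140}
After line 4 (get('d', 7) returns default since 'd' not in d): d = {'a': 9, 'b': 140, 'c': 7}

{'a': 9, 'b': 140, 'c': 7}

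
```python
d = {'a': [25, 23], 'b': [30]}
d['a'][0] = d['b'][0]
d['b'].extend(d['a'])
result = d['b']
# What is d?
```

After line 1: d = {'a': [25, 23], 'b': [30]}
After line 2 (a[0] = b[0] = 30): d = {'a': [30, 23], 'b': [30]}
After line 3 (b.extend(a) appends [30, 23]): d = {'a': [30, 23], 'b': [30, 30, 23]}
After line 4: result = d['b'] = [30, 30, 23]

{'a': [30, 23], 'b': [30, 30, 23]}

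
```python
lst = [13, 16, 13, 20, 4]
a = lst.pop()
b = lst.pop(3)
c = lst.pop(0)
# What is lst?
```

After line 1: lst = [13, 16, 13, 20, 4]
After line 2 (pop() -> a = 4): lst = [13, 16, 13, 20]
After line 3 (pop(3) -> b = 20): lst = [13, 16, 13]
After line 4 (pop(0) -> c = 13): lst = [16, 13]

[16, 13]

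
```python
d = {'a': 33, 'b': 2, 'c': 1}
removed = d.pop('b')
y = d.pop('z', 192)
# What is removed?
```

After line 1: d = {'a': 33, 'b': 2, 'c': 1}
After line 2 (pop 'b' returns 2): d = {'a': 33, 'c': 1}, removed = 2
After line 3 (pop 'z' missing, returns default 192): d = {'a': 33, 'c': 1}, y = 192

2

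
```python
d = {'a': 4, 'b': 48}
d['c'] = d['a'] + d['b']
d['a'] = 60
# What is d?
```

After line 1: d = {'a': 4, 'b': 48}
After line 2 (d['c'] = 4 + 48): d = {'a': 4, 'b': 48, 'c': 52}
After line 3: d = {'a': 60, 'b': 48, 'c': 52}

{'a': 60, 'b': 48, 'c': 52}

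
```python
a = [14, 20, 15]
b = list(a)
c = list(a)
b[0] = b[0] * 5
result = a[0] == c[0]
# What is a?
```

After line 1: a = [14, 20, 15]
After line 2 (b = list(a), copy): a = [14, 20, 15], b = [14, 20, 15]
After line 3 (c = list(a) is a copy, new object): c = [14, 20, 15]
After line 4 (b[0] = 14 * 5 = 70; only b mutates (copy)): a = [14, 20, 15], b = [70, 20, 15], c = [14, 20, 15]
After line 5 (a[0] = 14, c[0] = 14; result = True)

[14, 20, 15]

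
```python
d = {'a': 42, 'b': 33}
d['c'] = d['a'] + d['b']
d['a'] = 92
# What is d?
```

After line 1: d = {'a': 42, 'b': 33}
After line 2 (d['c'] = 42 + 33): d = {'a': 42, 'b': 33, 'c': 75}
After line 3: d = {'a': 92, 'b': 33, 'c': 75}

{'a': 92, 'b': 33, 'c': 75}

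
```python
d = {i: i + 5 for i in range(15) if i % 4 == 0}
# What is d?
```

{0: 5, 4: 9, 8: 13, 12: 17}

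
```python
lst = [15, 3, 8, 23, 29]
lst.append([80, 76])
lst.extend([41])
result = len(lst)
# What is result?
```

After line 1: lst = [15, 3, 8, 23, 29]
After line 2 (append adds [80, 76] as single element): lst = [15, 3, 8, 23, 29, [80, 76]]
After line 3 (extend unpacks [41], adds 41): lst = [15, 3, 8, 23, 29, [80, 76], 41]
After line 4: result = len(lst) = 7

7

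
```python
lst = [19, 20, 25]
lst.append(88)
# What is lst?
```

[19, 20, 25, 88]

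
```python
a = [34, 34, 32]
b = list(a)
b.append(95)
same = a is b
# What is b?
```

After line 1: a = [34, 34, 32]
After line 2 (b = list(a) is a shallow copy, new object): a = [34, 34, 32], b = [34, 34, 32]
After line 3 (append only mutates b): a = [34, 34, 32], b = [34, 34, 32, 95]
After line 4 (same = a is b; different objects -> False): same = False

[34, 34, 32, 95]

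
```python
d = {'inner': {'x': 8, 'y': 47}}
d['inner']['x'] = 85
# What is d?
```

After line 1: d = {'inner': {'x': 8, 'y': 47}}
After line 2 (inner x overwritten): d = {'inner': {'x': 85, 'y': 47}}

{'inner': {'x': 85, 'y': 47}}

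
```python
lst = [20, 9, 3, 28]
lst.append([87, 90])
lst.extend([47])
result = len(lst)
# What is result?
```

After line 1: lst = [20, 9, 3, 28]
After line 2 (append adds [87, 90] as single element): lst = [20, 9, 3, 28, [87, 90]]
After line 3 (extend unpacks [47], adds 47): lst = [20, 9, 3, 28, [87, 90], 47]
After line 4: result = len(lst) = 6

6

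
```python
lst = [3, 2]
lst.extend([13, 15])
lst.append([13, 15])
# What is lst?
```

After line 1: lst = [3, 2]
After line 2 (extend unpacks [13, 15]): lst = [3, 2, 13, 15]
After line 3 (append adds [13, 15] as single element): lst = [3, 2, 13, 15, [13, 15]]

[3, 2, 13, 15, [13, 15]]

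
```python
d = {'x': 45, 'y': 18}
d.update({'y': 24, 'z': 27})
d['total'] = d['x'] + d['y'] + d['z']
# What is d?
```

After line 1: d = {'x': 45, 'y': 18}
After line 2 (y overwritten, z added): d = {'x': 45, 'y': 24, 'z': 27}
After line 3 (total = 45 + 24 + 27 = 96): d = {'x': 45, 'y': 24, 'z': 27, 'total': 96}

{'x': 45, 'y': 24, 'z': 27, 'total': 96}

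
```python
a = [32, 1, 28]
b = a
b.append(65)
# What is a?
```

After line 1: a = [32, 1, 28]
After line 2 (b = a is an alias, same object): a = [32, 1, 28], b = [32, 1, 28]
After line 3 (b.append mutates the shared list): a = [32, 1, 28, 65], b = [32, 1, 28, 65]

[32, 1, 28, 65]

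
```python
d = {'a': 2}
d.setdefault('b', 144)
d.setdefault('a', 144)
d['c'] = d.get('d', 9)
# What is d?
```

After line 1: d = {'a': 2}
After line 2 (setdefault adds 'b'=144): d = {'a': 2, 'b': 144}
After line 3 (setdefault 'a' no-op, already exists): d = {'a': 2, 'b': 144}
After line 4 (get('d', 9) returns default since 'd' not in d): d = {'a': 2, 'b': 144, 'c': 9}

{'a': 2, 'b': 144, 'c': 9}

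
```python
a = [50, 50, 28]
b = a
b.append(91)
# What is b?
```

After line 1: a = [50, 50, 28]
After line 2 (b = a is an alias, same object): a = [50, 50, 28], b = [50, 50, 28]
After line 3 (b.append mutates the shared list): a = [50, 50, 28, 91], b = [50, 50, 28, 91]

[50, 50, 28, 91]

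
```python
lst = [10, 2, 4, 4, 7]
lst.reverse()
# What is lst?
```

[7, 4, 4, 2, 10]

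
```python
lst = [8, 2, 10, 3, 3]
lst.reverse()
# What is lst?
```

[3, 3, 10, 2, 8]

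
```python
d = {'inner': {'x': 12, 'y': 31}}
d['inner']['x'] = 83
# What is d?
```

After line 1: d = {'inner': {'x': 12, 'y': 31}}
After line 2 (inner x overwritten): d = {'inner': {'x': 83, 'y': 31}}

{'inner': {'x': 83, 'y': 31}}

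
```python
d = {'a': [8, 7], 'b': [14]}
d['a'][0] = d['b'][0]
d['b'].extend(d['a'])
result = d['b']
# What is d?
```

After line 1: d = {'a': [8, 7], 'b': [14]}
After line 2 (a[0] = b[0] = 14): d = {'a': [14, 7], 'b': [14]}
After line 3 (b.extend(a) appends [14, 7]): d = {'a': [14, 7], 'b': [14, 14, 7]}
After line 4: result = d['b'] = [14, 14, 7]

{'a': [14, 7], 'b': [14, 14, 7]}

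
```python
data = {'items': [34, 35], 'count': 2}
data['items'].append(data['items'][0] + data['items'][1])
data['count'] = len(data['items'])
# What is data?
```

After line 1: data = {'items': [34, 35], 'count': 2}
After line 2 (append 34 + 35 = 69): data = {'items': [34, 35, 69], 'count': 2}
After line 3 (count = len(items) = 3): data = {'items': [34, 35, 69], 'count': 3}

{'items': [34, 35, 69], 'count': 3}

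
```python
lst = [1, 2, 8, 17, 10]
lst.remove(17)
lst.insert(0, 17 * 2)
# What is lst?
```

After line 1: lst = [1, 2, 8, 17, 10]
After line 2 (remove first 17): lst = [1, 2, 8, 10]
After line 3 (insert 34 at index 0): lst = [34, 1, 2, 8, 10]

[34, 1, 2, 8, 10]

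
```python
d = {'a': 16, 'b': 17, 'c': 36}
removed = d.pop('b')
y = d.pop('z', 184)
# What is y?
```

After line 1: d = {'a': 16, 'b': 17, 'c': 36}
After line 2 (pop 'b' returns 17): d = {'a': 16, 'c': 36}, removed = 17
After line 3 (pop 'z' missing, returns default 184): d = {'a': 16, 'c': 36}, y = 184

184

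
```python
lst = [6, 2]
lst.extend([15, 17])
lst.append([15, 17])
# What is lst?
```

After line 1: lst = [6, 2]
After line 2 (extend unpacks [15, 17]): lst = [6, 2, 15, 17]
After line 3 (append adds [15, 17] as single element): lst = [6, 2, 15, 17, [15, 17]]

[6, 2, 15, 17, [15, 17]]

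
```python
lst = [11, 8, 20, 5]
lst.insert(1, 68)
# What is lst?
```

[11, 68, 8, 20, 5]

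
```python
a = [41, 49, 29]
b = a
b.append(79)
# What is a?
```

After line 1: a = [41, 49, 29]
After line 2 (b = a is an alias, same object): a = [41, 49, 29], b = [41, 49, 29]
After line 3 (b.append mutates the shared list): a = [41, 49, 29, 79], b = [41, 49, 29, 79]

[41, 49, 29, 79]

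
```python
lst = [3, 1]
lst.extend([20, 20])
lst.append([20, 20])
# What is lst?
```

After line 1: lst = [3, 1]
After line 2 (extend unpacks [20, 20]): lst = [3, 1, 20, 20]
After line 3 (append adds [20, 20] as single element): lst = [3, 1, 20, 20, [20, 20]]

[3, 1, 20, 20, [20, 20]]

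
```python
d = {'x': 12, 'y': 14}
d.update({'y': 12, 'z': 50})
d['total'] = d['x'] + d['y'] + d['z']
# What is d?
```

After line 1: d = {'x': 12, 'y': 14}
After line 2 (y overwritten, z added): d = {'x': 12, 'y': 12, 'z': 50}
After line 3 (total = 12 + 12 + 50 = 74): d = {'x': 12, 'y': 12, 'z': 50, 'total': 74}

{'x': 12, 'y': 12, 'z': 50, 'total': 74}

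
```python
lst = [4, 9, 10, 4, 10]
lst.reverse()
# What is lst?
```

[10, 4, 10, 9, 4]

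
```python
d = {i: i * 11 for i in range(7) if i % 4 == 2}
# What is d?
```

{2: 22, 6: 66}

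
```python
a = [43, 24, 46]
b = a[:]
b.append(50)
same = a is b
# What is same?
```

After line 1: a = [43, 24, 46]
After line 2 (b = a[:] is a shallow copy, new object): a = [43, 24, 46], b = [43, 24, 46]
After line 3 (append only mutates b): a = [43, 24, 46], b = [43, 24, 46, 50]
After line 4 (same = a is b; different objects -> False): same = False

False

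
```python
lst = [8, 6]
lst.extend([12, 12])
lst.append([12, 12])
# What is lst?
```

After line 1: lst = [8, 6]
After line 2 (extend unpacks [12, 12]): lst = [8, 6, 12, 12]
After line 3 (append adds [12, 12] as single element): lst = [8, 6, 12, 12, [12, 12]]

[8, 6, 12, 12, [12, 12]]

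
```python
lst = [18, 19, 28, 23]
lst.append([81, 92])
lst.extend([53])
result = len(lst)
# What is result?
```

After line 1: lst = [18, 19, 28, 23]
After line 2 (append adds [81, 92] as single element): lst = [18, 19, 28, 23, [81, 92]]
After line 3 (extend unpacks [53], adds 53): lst = [18, 19, 28, 23, [81, 92], 53]
After line 4: result = len(lst) = 6

6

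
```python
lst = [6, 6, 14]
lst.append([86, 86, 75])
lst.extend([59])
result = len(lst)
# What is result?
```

After line 1: lst = [6, 6, 14]
After line 2 (append adds [86, 86, 75] as single element): lst = [6, 6, 14, [86, 86, 75]]
After line 3 (extend unpacks [59], adds 59): lst = [6, 6, 14, [86, 86, 75], 59]
After line 4: result = len(lst) = 5

5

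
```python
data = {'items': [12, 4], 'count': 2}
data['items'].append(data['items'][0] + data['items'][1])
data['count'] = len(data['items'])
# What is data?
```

After line 1: data = {'items': [12, 4], 'count': 2}
After line 2 (append 12 + 4 = 16): data = {'items': [12, 4, 16], 'count': 2}
After line 3 (count = len(items) = 3): data = {'items': [12, 4, 16], 'count': 3}

{'items': [12, 4, 16], 'count': 3}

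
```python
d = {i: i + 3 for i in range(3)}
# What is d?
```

{0: 3, 1: 4, 2: 5}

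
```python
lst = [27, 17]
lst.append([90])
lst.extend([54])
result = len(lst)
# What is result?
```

After line 1: lst = [27, 17]
After line 2 (append adds [90] as single element): lst = [27, 17, [90]]
After line 3 (extend unpacks [54], adds 54): lst = [27, 17, [90], 54]
After line 4: result = len(lst) = 4

4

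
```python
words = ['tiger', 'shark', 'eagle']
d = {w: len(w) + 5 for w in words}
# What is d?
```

{'tiger': 10, 'shark': 10, 'eagle': 10}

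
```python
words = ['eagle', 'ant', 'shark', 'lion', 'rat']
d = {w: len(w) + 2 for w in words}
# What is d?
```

{'eagle': 7, 'ant': 5, 'shark': 7, 'lion': 6, 'rat': 5}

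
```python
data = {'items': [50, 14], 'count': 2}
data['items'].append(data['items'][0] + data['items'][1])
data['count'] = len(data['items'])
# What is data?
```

After line 1: data = {'items': [50, 14], 'count': 2}
After line 2 (append 50 + 14 = 64): data = {'items': [50, 14, 64], 'count': 2}
After line 3 (count = len(items) = 3): data = {'items': [50, 14, 64], 'count': 3}

{'items': [50, 14, 64], 'count': 3}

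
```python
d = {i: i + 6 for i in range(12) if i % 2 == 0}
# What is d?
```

{0: 6, 2: 8, 4: 10, 6: 12, 8: 14, 10: 16}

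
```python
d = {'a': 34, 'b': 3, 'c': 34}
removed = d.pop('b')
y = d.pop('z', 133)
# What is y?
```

After line 1: d = {'a': 34, 'b': 3, 'c': 34}
After line 2 (pop 'b' returns 3): d = {'a': 34, 'c': 34}, removed = 3
After line 3 (pop 'z' missing, returns default 133): d = {'a': 34, 'c': 34}, y = 133

133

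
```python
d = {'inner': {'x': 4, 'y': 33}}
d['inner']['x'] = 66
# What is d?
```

After line 1: d = {'inner': {'x': 4, 'y': 33}}
After line 2 (inner x overwritten): d = {'inner': {'x': 66, 'y': 33}}

{'inner': {'x': 66, 'y': 33}}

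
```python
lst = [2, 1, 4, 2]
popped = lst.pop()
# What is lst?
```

[2, 1, 4]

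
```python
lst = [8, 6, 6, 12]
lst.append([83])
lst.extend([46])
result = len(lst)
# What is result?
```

After line 1: lst = [8, 6, 6, 12]
After line 2 (append adds [83] as single element): lst = [8, 6, 6, 12, [83]]
After line 3 (extend unpacks [46], adds 46): lst = [8, 6, 6, 12, [83], 46]
After line 4: result = len(lst) = 6

6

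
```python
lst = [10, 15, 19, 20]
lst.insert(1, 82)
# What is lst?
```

[10, 82, 15, 19, 20]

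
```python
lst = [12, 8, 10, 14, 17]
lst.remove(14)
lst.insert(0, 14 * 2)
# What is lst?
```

After line 1: lst = [12, 8, 10, 14, 17]
After line 2 (remove first 14): lst = [12, 8, 10, 17]
After line 3 (insert 28 at index 0): lst = [28, 12, 8, 10, 17]

[28, 12, 8, 10, 17]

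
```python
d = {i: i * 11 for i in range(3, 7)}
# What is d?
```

{3: 33, 4: 44, 5: 55, 6: 66}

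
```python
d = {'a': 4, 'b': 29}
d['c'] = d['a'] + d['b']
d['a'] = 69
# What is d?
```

After line 1: d = {'a': 4, 'b': 29}
After line 2 (d['c'] = 4 + 29): d = {'a': 4, 'b': 29, 'c': 33}
After line 3: d = {'a': 69, 'b': 29, 'c': 33}

{'a': 69, 'b': 29, 'c': 33}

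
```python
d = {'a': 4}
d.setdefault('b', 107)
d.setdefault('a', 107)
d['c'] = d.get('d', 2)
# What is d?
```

After line 1: d = {'a': 4}
After line 2 (setdefault adds 'b'=107): d = {'a': 4, 'b': 107}
After line 3 (setdefault 'a' no-op, already exists): d = {'a': 4, 'b': 107}
After line 4 (get('d', 2) returns default since 'd' not in d): d = {'a': 4, 'b': 107, 'c': 2}

{'a': 4, 'b': 107, 'c': 2}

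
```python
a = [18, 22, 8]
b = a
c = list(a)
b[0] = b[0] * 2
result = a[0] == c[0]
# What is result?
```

After line 1: a = [18, 22, 8]
After line 2 (b = a, alias): a = [18, 22, 8], b = [18, 22, 8]
After line 3 (c = list(a) is a copy, new object): c = [18, 22, 8]
After line 4 (b[0] = 18 * 2 = 36; mutates shared a/b): a = b = [36, 22, 8], c = [18, 22, 8]
After line 5 (a[0] = 36, c[0] = 18; result = False)

False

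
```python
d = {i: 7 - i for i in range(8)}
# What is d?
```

{0: 7, 1: 6, 2: 5, 3: 4, 4: 3, 5: 2, 6: 1, 7: 0}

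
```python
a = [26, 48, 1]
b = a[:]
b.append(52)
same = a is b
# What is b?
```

After line 1: a = [26, 48, 1]
After line 2 (b = a[:] is a shallow copy, new object): a = [26, 48, 1], b = [26, 48, 1]
After line 3 (append only mutates b): a = [26, 48, 1], b = [26, 48, 1, 52]
After line 4 (same = a is b; different objects -> False): same = False

[26, 48, 1, 52]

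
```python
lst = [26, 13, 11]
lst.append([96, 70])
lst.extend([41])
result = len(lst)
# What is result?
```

After line 1: lst = [26, 13, 11]
After line 2 (append adds [96, 70] as single element): lst = [26, 13, 11, [96, 70]]
After line 3 (extend unpacks [41], adds 41): lst = [26, 13, 11, [96, 70], 41]
After line 4: result = len(lst) = 5

5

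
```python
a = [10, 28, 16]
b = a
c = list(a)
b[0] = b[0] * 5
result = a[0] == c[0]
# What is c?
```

After line 1: a = [10, 28, 16]
After line 2 (b = a, alias): a = [10, 28, 16], b = [10, 28, 16]
After line 3 (c = list(a) is a copy, new object): c = [10, 28, 16]
After line 4 (b[0] = 10 * 5 = 50; mutates shared a/b): a = b = [50, 28, 16], c = [10, 28, 16]
After line 5 (a[0] = 50, c[0] = 10; result = False)

[10, 28, 16]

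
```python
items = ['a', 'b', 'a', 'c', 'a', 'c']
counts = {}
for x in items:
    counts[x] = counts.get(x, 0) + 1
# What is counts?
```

Initial: counts = {}, items = ['a', 'b', 'a', 'c', 'a', 'c']
See 'a': counts = {'a': 1}
See 'b': counts = {'a': 1, 'b': 1}
See 'a': counts = {'a': 2, 'b': 1}
See 'c': counts = {'a': 2, 'b': 1, 'c': 1}
See 'a': counts = {'a': 3, 'b': 1, 'c': 1}
See 'c': counts = {'a': 3, 'b': 1, 'c': 2}

{'a': 3, 'b': 1, 'c': 2}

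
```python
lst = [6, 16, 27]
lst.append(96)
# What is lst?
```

[6, 16, 27, 96]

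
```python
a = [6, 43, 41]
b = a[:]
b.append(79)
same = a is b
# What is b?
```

After line 1: a = [6, 43, 41]
After line 2 (b = a[:] is a shallow copy, new object): a = [6, 43, 41], b = [6, 43, 41]
After line 3 (append only mutates b): a = [6, 43, 41], b = [6, 43, 41, 79]
After line 4 (same = a is b; different objects -> False): same = False

[6, 43, 41, 79]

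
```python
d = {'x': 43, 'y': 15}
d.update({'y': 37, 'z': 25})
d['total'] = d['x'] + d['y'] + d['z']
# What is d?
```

After line 1: d = {'x': 43, 'y': 15}
After line 2 (y overwritten, z added): d = {'x': 43, 'y': 37, 'z': 25}
After line 3 (total = 43 + 37 + 25 = 105): d = {'x': 43, 'y': 37, 'z': 25, 'total': 105}

{'x': 43, 'y': 37, 'z': 25, 'total': 105}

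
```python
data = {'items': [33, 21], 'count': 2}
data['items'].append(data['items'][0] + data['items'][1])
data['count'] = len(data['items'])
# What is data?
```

After line 1: data = {'items': [33, 21], 'count': 2}
After line 2 (append 33 + 21 = 54): data = {'items': [33, 21, 54], 'count': 2}
After line 3 (count = len(items) = 3): data = {'items': [33, 21, 54], 'count': 3}

{'items': [33, 21, 54], 'count': 3}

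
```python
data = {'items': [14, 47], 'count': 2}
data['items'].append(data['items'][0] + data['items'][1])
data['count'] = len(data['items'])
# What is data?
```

After line 1: data = {'items': [14, 47], 'count': 2}
After line 2 (append 14 + 47 = 61): data = {'items': [14, 47, 61], 'count': 2}
After line 3 (count = len(items) = 3): data = {'items': [14, 47, 61], 'count': 3}

{'items': [14, 47, 61], 'count': 3}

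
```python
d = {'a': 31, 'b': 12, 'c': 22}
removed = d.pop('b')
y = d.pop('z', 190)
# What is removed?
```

After line 1: d = {'a': 31, 'b': 12, 'c': 22}
After line 2 (pop 'b' returns 12): d = {'a': 31, 'c': 22}, removed = 12
After line 3 (pop 'z' missing, returns default 190): d = {'a': 31, 'c': 22}, y = 190

12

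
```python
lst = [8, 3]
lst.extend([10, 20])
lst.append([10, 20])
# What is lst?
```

After line 1: lst = [8, 3]
After line 2 (extend unpacks [10, 20]): lst = [8, 3, 10, 20]
After line 3 (append adds [10, 20] as single element): lst = [8, 3, 10, 20, [10, 20]]

[8, 3, 10, 20, [10, 20]]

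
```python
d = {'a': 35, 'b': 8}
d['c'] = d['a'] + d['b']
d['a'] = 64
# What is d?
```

After line 1: d = {'a': 35, 'b': 8}
After line 2 (d['c'] = 35 + 8): d = {'a': 35, 'b': 8, 'c': 43}
After line 3: d = {'a': 64, 'b': 8, 'c': 43}

{'a': 64, 'b': 8, 'c': 43}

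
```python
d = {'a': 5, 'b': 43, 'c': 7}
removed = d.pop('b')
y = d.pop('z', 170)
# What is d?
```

After line 1: d = {'a': 5, 'b': 43, 'c': 7}
After line 2 (pop 'b' returns 43): d = {'a': 5, 'c': 7}, removed = 43
After line 3 (pop 'z' missing, returns default 170): d = {'a': 5, 'c': 7}, y = 170

{'a': 5, 'c': 7}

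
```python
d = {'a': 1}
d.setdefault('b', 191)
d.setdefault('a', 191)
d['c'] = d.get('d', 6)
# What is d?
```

After line 1: d = {'a': 1}
After line 2 (setdefault adds 'b'=191): d = {'a': 1, 'b': 191}
After line 3 (setdefault 'a' no-op, already exists): d = {'a': 1, 'b': 191}
After line 4 (get('d', 6) returns default since 'd' not in d): d = {'a': 1, 'b': 191, 'c': 6}

{'a': 1, 'b': 191, 'c': 6}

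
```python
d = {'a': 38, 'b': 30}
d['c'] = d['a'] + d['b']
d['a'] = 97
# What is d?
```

After line 1: d = {'a': 38, 'b': 30}
After line 2 (d['c'] = 38 + 30): d = {'a': 38, 'b': 30, 'c': 68}
After line 3: d = {'a': 97, 'b': 30, 'c': 68}

{'a': 97, 'b': 30, 'c': 68}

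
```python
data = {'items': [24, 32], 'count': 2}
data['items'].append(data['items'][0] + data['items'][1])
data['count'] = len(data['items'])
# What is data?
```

After line 1: data = {'items': [24, 32], 'count': 2}
After line 2 (append 24 + 32 = 56): data = {'items': [24, 32, 56], 'count': 2}
After line 3 (count = len(items) = 3): data = {'items': [24, 32, 56], 'count': 3}

{'items': [24, 32, 56], 'count': 3}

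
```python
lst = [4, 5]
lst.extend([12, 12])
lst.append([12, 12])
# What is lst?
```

After line 1: lst = [4, 5]
After line 2 (extend unpacks [12, 12]): lst = [4, 5, 12, 12]
After line 3 (append adds [12, 12] as single element): lst = [4, 5, 12, 12, [12, 12]]

[4, 5, 12, 12, [12, 12]]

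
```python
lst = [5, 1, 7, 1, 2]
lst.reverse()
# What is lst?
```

[2, 1, 7, 1, 5]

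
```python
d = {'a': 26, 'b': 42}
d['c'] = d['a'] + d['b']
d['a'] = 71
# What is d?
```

After line 1: d = {'a': 26, 'b': 42}
After line 2 (d['c'] = 26 + 42): d = {'a': 26, 'b': 42, 'c': 68}
After line 3: d = {'a': 71, 'b': 42, 'c': 68}

{'a': 71, 'b': 42, 'c': 68}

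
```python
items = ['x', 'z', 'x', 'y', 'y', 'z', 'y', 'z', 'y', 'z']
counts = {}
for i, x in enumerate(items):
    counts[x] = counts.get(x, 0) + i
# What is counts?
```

Initial: counts = {}, items = ['x', 'z', 'x', 'y', 'y', 'z', 'y', 'z', 'y', 'z']
i=0, x='x': counts = {'x': 0}
i=1, x='z': counts = {'x': 0, 'z': 1}
i=2, x='x': counts = {'x': 2, 'z': 1}
i=3, x='y': counts = {'x': 2, 'z': 1, 'y': 3}
i=4, x='y': counts = {'x': 2, 'z': 1, 'y': 7}
i=5, x='z': counts = {'x': 2, 'z': 6, 'y': 7}
i=6, x='y': counts = {'x': 2, 'z': 6, 'y': 13}
i=7, x='z': counts = {'x': 2, 'z': 13, 'y': 13}
i=8, x='y': counts = {'x': 2, 'z': 13, 'y': 21}
i=9, x='z': counts = {'x': 2, 'z': 22, 'y': 21}

{'x': 2, 'z': 22, 'y': 21}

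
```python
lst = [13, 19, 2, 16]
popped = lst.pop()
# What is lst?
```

[13, 19, 2]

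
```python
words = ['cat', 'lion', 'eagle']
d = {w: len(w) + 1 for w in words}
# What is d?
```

{'cat': 4, 'lion': 5, 'eagle': 6}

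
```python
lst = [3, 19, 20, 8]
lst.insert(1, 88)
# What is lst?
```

[3, 88, 19, 20, 8]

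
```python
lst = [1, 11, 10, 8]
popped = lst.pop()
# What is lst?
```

[1, 11, 10]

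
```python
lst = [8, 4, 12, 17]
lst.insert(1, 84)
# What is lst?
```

[8, 84, 4, 12, 17]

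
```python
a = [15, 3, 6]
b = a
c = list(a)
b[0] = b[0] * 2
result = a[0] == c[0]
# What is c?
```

After line 1: a = [15, 3, 6]
After line 2 (b = a, alias): a = [15, 3, 6], b = [15, 3, 6]
After line 3 (c = list(a) is a copy, new object): c = [15, 3, 6]
After line 4 (b[0] = 15 * 2 = 30; mutates shared a/b): a = b = [30, 3, 6], c = [15, 3, 6]
After line 5 (a[0] = 30, c[0] = 15; result = False)

[15, 3, 6]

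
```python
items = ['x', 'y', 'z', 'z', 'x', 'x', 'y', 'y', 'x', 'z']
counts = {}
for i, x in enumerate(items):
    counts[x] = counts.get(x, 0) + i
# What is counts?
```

Initial: counts = {}, items = ['x', 'y', 'z', 'z', 'x', 'x', 'y', 'y', 'x', 'z']
i=0, x='x': counts = {'x': 0}
i=1, x='y': counts = {'x': 0, 'y': 1}
i=2, x='z': counts = {'x': 0, 'y': 1, 'z': 2}
i=3, x='z': counts = {'x': 0, 'y': 1, 'z': 5}
i=4, x='x': counts = {'x': 4, 'y': 1, 'z': 5}
i=5, x='x': counts = {'x': 9, 'y': 1, 'z': 5}
i=6, x='y': counts = {'x': 9, 'y': 7, 'z': 5}
i=7, x='y': counts = {'x': 9, 'y': 14, 'z': 5}
i=8, x='x': counts = {'x': 17, 'y': 14, 'z': 5}
i=9, x='z': counts = {'x': 17, 'y': 14, 'z': 14}

{'x': 17, 'y': 14, 'z': 14}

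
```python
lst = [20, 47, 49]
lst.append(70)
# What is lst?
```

[20, 47, 49, 70]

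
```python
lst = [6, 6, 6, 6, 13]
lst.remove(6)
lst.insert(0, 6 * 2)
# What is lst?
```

After line 1: lst = [6, 6, 6, 6, 13]
After line 2 (remove first 6): lst = [6, 6, 6, 13]
After line 3 (insert 12 at index 0): lst = [12, 6, 6, 6, 13]

[12, 6, 6, 6, 13]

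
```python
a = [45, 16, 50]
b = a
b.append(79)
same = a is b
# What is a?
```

After line 1: a = [45, 16, 50]
After line 2 (b = a is an alias, same object): a = [45, 16, 50], b = [45, 16, 50]
After line 3 (b.append mutates the shared list): a = [45, 16, 50, 79], b = [45, 16, 50, 79]
After line 4 (same = a is b; same object -> True): same = True

[45, 16, 50, 79]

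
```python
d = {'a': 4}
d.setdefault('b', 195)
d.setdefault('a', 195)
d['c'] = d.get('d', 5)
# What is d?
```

After line 1: d = {'a': 4}
After line 2 (setdefault adds 'b'=195): d = {'a': 4, 'b': 195}
After line 3 (setdefault 'a' no-op, already exists): d = {'a': 4, 'b': 195}
After line 4 (get('d', 5) returns default since 'd' not in d): d = {'a': 4, 'b': 195, 'c': 5}

{'a': 4, 'b': 195, 'c': 5}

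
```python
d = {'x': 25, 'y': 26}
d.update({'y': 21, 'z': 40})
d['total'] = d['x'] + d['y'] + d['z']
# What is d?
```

After line 1: d = {'x': 25, 'y': 26}
After line 2 (y overwritten, z added): d = {'x': 25, 'y': 21, 'z': 40}
After line 3 (total = 25 + 21 + 40 = 86): d = {'x': 25, 'y': 21, 'z': 40, 'total': 86}

{'x': 25, 'y': 21, 'z': 40, 'total': 86}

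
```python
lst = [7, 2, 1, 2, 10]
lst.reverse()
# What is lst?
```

[10, 2, 1, 2, 7]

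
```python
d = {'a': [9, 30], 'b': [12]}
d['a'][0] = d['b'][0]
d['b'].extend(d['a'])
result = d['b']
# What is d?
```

After line 1: d = {'a': [9, 30], 'b': [12]}
After line 2 (a[0] = b[0] = 12): d = {'a': [12, 30], 'b': [12]}
After line 3 (b.extend(a) appends [12, 30]): d = {'a': [12, 30], 'b': [12, 12, 30]}
After line 4: result = d['b'] = [12, 12, 30]

{'a': [12, 30], 'b': [12, 12, 30]}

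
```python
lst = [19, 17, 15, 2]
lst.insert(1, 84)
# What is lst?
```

[19, 84, 17, 15, 2]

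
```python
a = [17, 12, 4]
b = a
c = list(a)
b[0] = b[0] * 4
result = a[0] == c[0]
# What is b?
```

After line 1: a = [17, 12, 4]
After line 2 (b = a, alias): a = [17, 12, 4], b = [17, 12, 4]
After line 3 (c = list(a) is a copy, new object): c = [17, 12, 4]
After line 4 (b[0] = 17 * 4 = 68; mutates shared a/b): a = b = [68, 12, 4], c = [17, 12, 4]
After line 5 (a[0] = 68, c[0] = 17; result = False)

[68, 12, 4]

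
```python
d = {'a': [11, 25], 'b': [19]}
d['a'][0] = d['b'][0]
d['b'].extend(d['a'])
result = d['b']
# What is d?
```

After line 1: d = {'a': [11, 25], 'b': [19]}
After line 2 (a[0] = b[0] = 19): d = {'a': [19, 25], 'b': [19]}
After line 3 (b.extend(a) appends [19, 25]): d = {'a': [19, 25], 'b': [19, 19, 25]}
After line 4: result = d['b'] = [19, 19, 25]

{'a': [19, 25], 'b': [19, 19, 25]}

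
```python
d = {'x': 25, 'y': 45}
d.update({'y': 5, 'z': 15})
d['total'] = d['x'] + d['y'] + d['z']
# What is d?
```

After line 1: d = {'x': 25, 'y': 45}
After line 2 (y overwritten, z added): d = {'x': 25, 'y': 5, 'z': 15}
After line 3 (total = 25 + 5 + 15 = 45): d = {'x': 25, 'y': 5, 'z': 15, 'total': 45}

{'x': 25, 'y': 5, 'z': 15, 'total': 45}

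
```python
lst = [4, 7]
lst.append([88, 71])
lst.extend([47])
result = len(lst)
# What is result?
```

After line 1: lst = [4, 7]
After line 2 (append adds [88, 71] as single element): lst = [4, 7, [88, 71]]
After line 3 (extend unpacks [47], adds 47): lst = [4, 7, [88, 71], 47]
After line 4: result = len(lst) = 4

4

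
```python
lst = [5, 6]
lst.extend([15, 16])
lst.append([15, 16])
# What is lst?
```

After line 1: lst = [5, 6]
After line 2 (extend unpacks [15, 16]): lst = [5, 6, 15, 16]
After line 3 (append adds [15, 16] as single element): lst = [5, 6, 15, 16, [15, 16]]

[5, 6, 15, 16, [15, 16]]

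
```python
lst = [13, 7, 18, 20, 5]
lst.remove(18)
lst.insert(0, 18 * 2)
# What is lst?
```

After line 1: lst = [13, 7, 18, 20, 5]
After line 2 (remove first 18): lst = [13, 7, 20, 5]
After line 3 (insert 36 at index 0): lst = [36, 13, 7, 20, 5]

[36, 13, 7, 20, 5]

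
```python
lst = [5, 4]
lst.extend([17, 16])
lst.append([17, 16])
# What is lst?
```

After line 1: lst = [5, 4]
After line 2 (extend unpacks [17, 16]): lst = [5, 4, 17, 16]
After line 3 (append adds [17, 16] as single element): lst = [5, 4, 17, 16, [17, 16]]

[5, 4, 17, 16, [17, 16]]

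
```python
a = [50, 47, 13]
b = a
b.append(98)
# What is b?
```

After line 1: a = [50, 47, 13]
After line 2 (b = a is an alias, same object): a = [50, 47, 13], b = [50, 47, 13]
After line 3 (b.append mutates the shared list): a = [50, 47, 13, 98], b = [50, 47, 13, 98]

[50, 47, 13, 98]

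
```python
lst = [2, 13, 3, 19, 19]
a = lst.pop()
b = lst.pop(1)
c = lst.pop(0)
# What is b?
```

After line 1: lst = [2, 13, 3, 19, 19]
After line 2 (pop() -> a = 19): lst = [2, 13, 3, 19]
After line 3 (pop(1) -> b = 13): lst = [2, 3, 19]
After line 4 (pop(0) -> c = 2): lst = [3, 19]

13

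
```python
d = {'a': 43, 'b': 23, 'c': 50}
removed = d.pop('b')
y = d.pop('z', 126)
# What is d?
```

After line 1: d = {'a': 43, 'b': 23, 'c': 50}
After line 2 (pop 'b' returns 23): d = {'a': 43, 'c': 50}, removed = 23
After line 3 (pop 'z' missing, returns default 126): d = {'a': 43, 'c': 50}, y = 126

{'a': 43, 'c': 50}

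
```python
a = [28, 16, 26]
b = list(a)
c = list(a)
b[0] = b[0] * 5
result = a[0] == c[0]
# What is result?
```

After line 1: a = [28, 16, 26]
After line 2 (b = list(a), copy): a = [28, 16, 26], b = [28, 16, 26]
After line 3 (c = list(a) is a copy, new object): c = [28, 16, 26]
After line 4 (b[0] = 28 * 5 = 140; only b mutates (copy)): a = [28, 16, 26], b = [140, 16, 26], c = [28, 16, 26]
After line 5 (a[0] = 28, c[0] = 28; result = True)

True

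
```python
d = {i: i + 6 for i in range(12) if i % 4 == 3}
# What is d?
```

{3: 9, 7: 13, 11: 17}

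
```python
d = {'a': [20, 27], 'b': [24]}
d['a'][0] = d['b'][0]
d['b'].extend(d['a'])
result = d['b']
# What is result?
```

After line 1: d = {'a': [20, 27], 'b': [24]}
After line 2 (a[0] = b[0] = 24): d = {'a': [24, 27], 'b': [24]}
After line 3 (b.extend(a) appends [24, 27]): d = {'a': [24, 27], 'b': [24, 24, 27]}
After line 4: result = d['b'] = [24, 24, 27]

[24, 24, 27]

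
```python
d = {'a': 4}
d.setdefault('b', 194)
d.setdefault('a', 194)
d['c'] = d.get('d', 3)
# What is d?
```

After line 1: d = {'a': 4}
After line 2 (setdefault adds 'b'=194): d = {'a': 4, 'b': 194}
After line 3 (setdefault 'a' no-op, already exists): d = {'a': 4, 'b': 194}
After line 4 (get('d', 3) returns default since 'd' not in d): d = {'a': 4, 'b': 194, 'c': 3}

{'a': 4, 'b': 194, 'c': 3}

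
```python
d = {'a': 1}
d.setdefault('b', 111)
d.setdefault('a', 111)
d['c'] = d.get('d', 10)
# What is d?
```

After line 1: d = {'a': 1}
After line 2 (setdefault adds 'b'=111): d = {'a': 1, 'b': 111}
After line 3 (setdefault 'a' no-op, already exists): d = {'a': 1, 'b': 111}
After line 4 (get('d', 10) returns default since 'd' not in d): d = {'a': 1, 'b': 111, 'c': 10}

{'a': 1, 'b': 111, 'c': 10}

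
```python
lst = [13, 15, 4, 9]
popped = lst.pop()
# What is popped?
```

9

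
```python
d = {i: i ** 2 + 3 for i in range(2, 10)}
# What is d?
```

{2: 7, 3: 12, 4: 19, 5: 28, 6: 39, 7: 52, 8: 67, 9: 84}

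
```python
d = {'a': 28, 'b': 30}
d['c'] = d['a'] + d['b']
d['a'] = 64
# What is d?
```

After line 1: d = {'a': 28, 'b': 30}
After line 2 (d['c'] = 28 + 30): d = {'a': 28, 'b': 30, 'c': 58}
After line 3: d = {'a': 64, 'b': 30, 'c': 58}

{'a': 64, 'b': 30, 'c': 58}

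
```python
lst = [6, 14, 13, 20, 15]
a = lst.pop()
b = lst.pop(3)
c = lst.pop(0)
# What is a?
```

After line 1: lst = [6, 14, 13, 20, 15]
After line 2 (pop() -> a = 15): lst = [6, 14, 13, 20]
After line 3 (pop(3) -> b = 20): lst = [6, 14, 13]
After line 4 (pop(0) -> c = 6): lst = [14, 13]

15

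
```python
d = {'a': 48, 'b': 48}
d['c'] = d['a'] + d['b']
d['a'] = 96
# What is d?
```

After line 1: d = {'a': 48, 'b': 48}
After line 2 (d['c'] = 48 + 48): d = {'a': 48, 'b': 48, 'c': 96}
After line 3: d = {'a': 96, 'b': 48, 'c': 96}

{'a': 96, 'b': 48, 'c': 96}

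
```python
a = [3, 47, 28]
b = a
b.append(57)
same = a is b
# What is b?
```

After line 1: a = [3, 47, 28]
After line 2 (b = a is an alias, same object): a = [3, 47, 28], b = [3, 47, 28]
After line 3 (b.append mutates the shared list): a = [3, 47, 28, 57], b = [3, 47, 28, 57]
After line 4 (same = a is b; same object -> True): same = True

[3, 47, 28, 57]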